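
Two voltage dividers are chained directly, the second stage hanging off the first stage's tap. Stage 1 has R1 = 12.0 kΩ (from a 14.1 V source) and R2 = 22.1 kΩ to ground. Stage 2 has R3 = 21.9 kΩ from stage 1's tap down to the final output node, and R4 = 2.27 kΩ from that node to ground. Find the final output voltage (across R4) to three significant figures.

Stage 2 presents R3+R4 = 24.17 kΩ as a load on stage 1's tap.
Stage 1's lower leg becomes R2‖(R3+R4) = 11.54 kΩ, so V_mid = 14.1 × 11.54/23.54 = 6.914 V.
Stage 2 is itself unloaded: V_out = V_mid × R4/(R3+R4) = 6.914 × 2.27/24.17 = 0.649 V.

V_out ≈ 0.649 V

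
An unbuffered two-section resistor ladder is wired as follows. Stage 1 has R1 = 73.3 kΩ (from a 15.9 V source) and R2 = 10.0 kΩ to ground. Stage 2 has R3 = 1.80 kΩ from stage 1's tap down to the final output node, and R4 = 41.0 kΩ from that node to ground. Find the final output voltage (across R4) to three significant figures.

Stage 2 presents R3+R4 = 42.80 kΩ as a load on stage 1's tap.
Stage 1's lower leg becomes R2‖(R3+R4) = 8.106 kΩ, so V_mid = 15.9 × 8.106/81.41 = 1.583 V.
Stage 2 is itself unloaded: V_out = V_mid × R4/(R3+R4) = 1.583 × 41.0/42.80 = 1.52 V.

V_out ≈ 1.52 V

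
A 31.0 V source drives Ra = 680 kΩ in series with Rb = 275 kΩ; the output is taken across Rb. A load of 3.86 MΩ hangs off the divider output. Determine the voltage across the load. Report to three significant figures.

V_out ≈ 8.50 V

The load sits in parallel with Rb: Rb‖R_L = (275 × 3860) / (275 + 3860) = 256.7 kΩ.
V_out = 31.0 × 256.7 / (680 + 256.7) = 31.0 × 256.7/936.7 = 8.50 V.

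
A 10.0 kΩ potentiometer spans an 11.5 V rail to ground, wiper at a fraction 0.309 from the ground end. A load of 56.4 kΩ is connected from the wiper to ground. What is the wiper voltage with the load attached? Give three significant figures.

V ≈ 3.42 V

The wiper splits the pot into (1−α)R = 6.910 kΩ above and αR = 3.090 kΩ below.
Lower section ‖ load = 2.930 kΩ.
V_wiper = 11.5 × 2.930/(6.910 + 2.930) = 3.42 V.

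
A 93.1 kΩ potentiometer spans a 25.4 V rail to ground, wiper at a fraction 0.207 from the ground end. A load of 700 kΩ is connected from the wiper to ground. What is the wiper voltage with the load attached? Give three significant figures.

V ≈ 5.15 V

The wiper splits the pot into (1−α)R = 73.83 kΩ above and αR = 19.27 kΩ below.
Lower section ‖ load = 18.76 kΩ.
V_wiper = 25.4 × 18.76/(73.83 + 18.76) = 5.15 V.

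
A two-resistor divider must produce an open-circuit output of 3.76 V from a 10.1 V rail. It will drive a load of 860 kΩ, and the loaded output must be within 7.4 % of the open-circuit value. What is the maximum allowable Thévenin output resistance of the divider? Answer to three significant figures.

R_th ≤ 68.7 kΩ

Loading drop = R_th/(R_th + R_L) ≤ 0.0740, so R_th ≤ R_L · ε/(1−ε) = 860 kΩ × 0.0740/0.9260 = 68.7 kΩ.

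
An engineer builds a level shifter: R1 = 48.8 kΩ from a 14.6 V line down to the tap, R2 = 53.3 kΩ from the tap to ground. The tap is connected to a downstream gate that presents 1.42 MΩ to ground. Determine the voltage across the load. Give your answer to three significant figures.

The load sits in parallel with R2: R2‖R_L = (53.3 × 1420) / (53.3 + 1420) = 51.37 kΩ.
V_out = 14.6 × 51.37 / (48.8 + 51.37) = 14.6 × 51.37/100.2 = 7.49 V.
(Unloaded it would have been 7.62 V.)

V_out ≈ 7.49 V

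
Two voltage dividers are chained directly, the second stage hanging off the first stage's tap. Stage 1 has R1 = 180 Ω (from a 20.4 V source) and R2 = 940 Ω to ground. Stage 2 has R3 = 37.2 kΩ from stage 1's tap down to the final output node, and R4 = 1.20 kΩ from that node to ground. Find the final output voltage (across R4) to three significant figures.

Stage 2 presents R3+R4 = 38400 Ω as a load on stage 1's tap.
Stage 1's lower leg becomes R2‖(R3+R4) = 917.5 Ω, so V_mid = 20.4 × 917.5/1098 = 17.05 V.
Stage 2 is itself unloaded: V_out = V_mid × R4/(R3+R4) = 17.05 × 1200/38400 = 0.533 V.

V_out ≈ 0.533 V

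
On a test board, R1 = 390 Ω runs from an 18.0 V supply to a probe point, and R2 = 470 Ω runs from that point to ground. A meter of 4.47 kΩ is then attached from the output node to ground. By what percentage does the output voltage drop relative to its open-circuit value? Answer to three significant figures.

4.55 %

The divider's output (Thévenin) resistance is R1‖R2 = 213.1 Ω.
Fractional drop under load = R_th/(R_th + R_L) = 213.1 / (213.1 + 4470) = 0.04551.
So the output falls by 4.55 %.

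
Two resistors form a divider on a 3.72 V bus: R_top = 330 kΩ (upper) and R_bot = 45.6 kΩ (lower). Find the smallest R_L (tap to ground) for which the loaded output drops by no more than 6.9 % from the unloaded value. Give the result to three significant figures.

Output resistance R_th = R_top‖R_bot = (330 × 45.6)/375.6 = 40.06 kΩ.
The fractional drop is R_th/(R_th + R_L); requiring this ≤ 0.0690 gives R_L ≥ R_th(1/0.0690 − 1) = 40.06 × 13.49 = 541 kΩ.

R_L(min) ≈ 541 kΩ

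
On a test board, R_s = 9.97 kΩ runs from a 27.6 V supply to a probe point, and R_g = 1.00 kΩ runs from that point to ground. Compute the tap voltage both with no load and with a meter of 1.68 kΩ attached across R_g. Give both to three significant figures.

Unloaded: 2.52 V; loaded: 1.63 V

Open-circuit: V = 27.6 × 1.00/(9.97 + 1.00) = 2.52 V.
With the load, R_g becomes R_g‖R_L = 0.6269 kΩ, so V = 27.6 × 0.6269/10.60 = 1.63 V.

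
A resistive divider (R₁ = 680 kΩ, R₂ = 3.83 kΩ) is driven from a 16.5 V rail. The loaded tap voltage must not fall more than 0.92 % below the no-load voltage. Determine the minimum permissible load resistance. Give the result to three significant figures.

R_L(min) ≈ 410 kΩ

Output resistance R_th = R₁‖R₂ = (680 × 3.83)/683.8 = 3.809 kΩ.
The fractional drop is R_th/(R_th + R_L); requiring this ≤ 0.00920 gives R_L ≥ R_th(1/0.00920 − 1) = 3.809 × 107.7 = 410 kΩ.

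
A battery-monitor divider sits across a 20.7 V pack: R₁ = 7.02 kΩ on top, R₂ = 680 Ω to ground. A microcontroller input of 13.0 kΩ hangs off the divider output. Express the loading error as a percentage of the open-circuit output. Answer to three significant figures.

4.55 %

The divider's output (Thévenin) resistance is R₁‖R₂ = 619.9 Ω.
Fractional drop under load = R_th/(R_th + R_L) = 619.9 / (619.9 + 13000) = 0.04552.
So the output falls by 4.55 %.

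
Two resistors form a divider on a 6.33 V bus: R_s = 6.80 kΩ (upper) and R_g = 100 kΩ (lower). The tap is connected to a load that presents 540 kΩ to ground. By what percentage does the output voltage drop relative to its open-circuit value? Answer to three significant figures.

1.17 %

The divider's output (Thévenin) resistance is R_s‖R_g = 6.367 kΩ.
Fractional drop under load = R_th/(R_th + R_L) = 6.367 / (6.367 + 540) = 0.01165.
So the output falls by 1.17 %.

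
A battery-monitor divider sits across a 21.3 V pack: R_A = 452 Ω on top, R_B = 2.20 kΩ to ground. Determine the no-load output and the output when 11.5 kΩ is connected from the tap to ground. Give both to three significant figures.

Unloaded: 17.7 V; loaded: 17.1 V

Open-circuit: V = 21.3 × 2200/(452 + 2200) = 17.7 V.
With the load, R_B becomes R_B‖R_L = 1847 Ω, so V = 21.3 × 1847/2299 = 17.1 V.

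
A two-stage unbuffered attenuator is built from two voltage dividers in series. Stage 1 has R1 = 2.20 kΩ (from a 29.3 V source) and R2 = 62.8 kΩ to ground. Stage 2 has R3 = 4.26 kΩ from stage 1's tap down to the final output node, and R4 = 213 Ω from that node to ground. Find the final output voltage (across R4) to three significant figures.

Stage 2 presents R3+R4 = 4473 Ω as a load on stage 1's tap.
Stage 1's lower leg becomes R2‖(R3+R4) = 4176 Ω, so V_mid = 29.3 × 4176/6376 = 19.19 V.
Stage 2 is itself unloaded: V_out = V_mid × R4/(R3+R4) = 19.19 × 213/4473 = 0.914 V.

V_out ≈ 0.914 V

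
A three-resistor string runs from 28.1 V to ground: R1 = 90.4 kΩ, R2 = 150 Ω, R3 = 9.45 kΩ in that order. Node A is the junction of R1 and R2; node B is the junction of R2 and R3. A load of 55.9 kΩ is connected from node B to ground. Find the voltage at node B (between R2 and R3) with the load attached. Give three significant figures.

At node B, R3 is in parallel with the load: R3‖R_L = 8083 Ω.
Below node A the resistance is R2 + (R3‖R_L) = 8233 Ω, so V_A = 28.1 × 8233/98630 = 2.346 V.
Then V_B = V_A × (R3‖R_L)/(R2 + R3‖R_L) = 2.346 × 8083/8233 = 2.30 V.

V ≈ 2.30 V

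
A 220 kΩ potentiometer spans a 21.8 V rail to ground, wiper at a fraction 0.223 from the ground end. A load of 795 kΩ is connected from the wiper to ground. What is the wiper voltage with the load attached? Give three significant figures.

The wiper splits the pot into (1−α)R = 170.9 kΩ above and αR = 49.06 kΩ below.
Lower section ‖ load = 46.21 kΩ.
V_wiper = 21.8 × 46.21/(170.9 + 46.21) = 4.64 V.

V ≈ 4.64 V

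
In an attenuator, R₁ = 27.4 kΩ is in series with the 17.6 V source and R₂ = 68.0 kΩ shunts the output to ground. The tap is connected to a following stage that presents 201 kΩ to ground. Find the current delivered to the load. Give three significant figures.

R₂‖R_L = 50.81 kΩ; V_out = 17.6 × 50.81/78.21 = 11.43 V.
I_L = V_out / R_L = 11.43 / 201 kΩ = 0.0569 mA.

I_L ≈ 0.0569 mA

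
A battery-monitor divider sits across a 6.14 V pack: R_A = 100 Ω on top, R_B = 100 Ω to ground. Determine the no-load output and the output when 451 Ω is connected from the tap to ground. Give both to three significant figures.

Unloaded: 3.07 V; loaded: 2.76 V

Open-circuit: V = 6.14 × 100/(100 + 100) = 3.07 V.
With the load, R_B becomes R_B‖R_L = 81.85 Ω, so V = 6.14 × 81.85/181.9 = 2.76 V.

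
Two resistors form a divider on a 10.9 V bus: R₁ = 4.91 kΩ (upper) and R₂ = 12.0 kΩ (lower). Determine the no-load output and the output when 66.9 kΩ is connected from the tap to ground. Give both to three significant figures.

Open-circuit: V = 10.9 × 12.0/(4.91 + 12.0) = 7.74 V.
With the load, R₂ becomes R₂‖R_L = 10.17 kΩ, so V = 10.9 × 10.17/15.08 = 7.35 V.

Unloaded: 7.74 V; loaded: 7.35 V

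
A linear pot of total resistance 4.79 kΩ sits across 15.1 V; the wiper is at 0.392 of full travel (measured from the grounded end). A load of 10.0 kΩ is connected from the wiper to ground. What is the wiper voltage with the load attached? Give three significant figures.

The wiper splits the pot into (1−α)R = 2.912 kΩ above and αR = 1.878 kΩ below.
Lower section ‖ load = 1.581 kΩ.
V_wiper = 15.1 × 1.581/(2.912 + 1.581) = 5.31 V.

V ≈ 5.31 V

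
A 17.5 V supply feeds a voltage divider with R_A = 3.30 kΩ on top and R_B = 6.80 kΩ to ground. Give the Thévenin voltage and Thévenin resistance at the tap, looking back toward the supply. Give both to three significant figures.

V_th = 11.8 V, R_th = 2.22 kΩ

V_th is the open-circuit tap voltage: 17.5 × 6.80/(3.30 + 6.80) = 11.8 V.
With the supply zeroed, R_A and R_B appear in parallel from the tap: R_th = R_A‖R_B = (3.30 × 6.80)/10.10 = 2.22 kΩ.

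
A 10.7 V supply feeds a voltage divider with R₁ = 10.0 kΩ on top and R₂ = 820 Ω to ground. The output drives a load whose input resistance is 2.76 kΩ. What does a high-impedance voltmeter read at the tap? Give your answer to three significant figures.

The load sits in parallel with R₂: R₂‖R_L = (820 × 2760) / (820 + 2760) = 632.2 Ω.
V_out = 10.7 × 632.2 / (10000 + 632.2) = 10.7 × 632.2/10630 = 0.636 V.
(Unloaded it would have been 0.811 V.)

V_out ≈ 0.636 V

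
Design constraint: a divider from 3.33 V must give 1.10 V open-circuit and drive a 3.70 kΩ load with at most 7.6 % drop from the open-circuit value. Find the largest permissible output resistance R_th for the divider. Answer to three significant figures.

R_th ≤ 304 Ω

Loading drop = R_th/(R_th + R_L) ≤ 0.0760, so R_th ≤ R_L · ε/(1−ε) = 3.70 kΩ × 0.0760/0.9240 = 304 Ω.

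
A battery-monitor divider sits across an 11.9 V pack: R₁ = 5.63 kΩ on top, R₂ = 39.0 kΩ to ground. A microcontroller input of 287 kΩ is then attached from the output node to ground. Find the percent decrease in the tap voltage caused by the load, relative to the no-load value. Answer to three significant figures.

The divider's output (Thévenin) resistance is R₁‖R₂ = 4.920 kΩ.
Fractional drop under load = R_th/(R_th + R_L) = 4.920 / (4.920 + 287) = 0.01685.
So the output falls by 1.69 %.

1.69 %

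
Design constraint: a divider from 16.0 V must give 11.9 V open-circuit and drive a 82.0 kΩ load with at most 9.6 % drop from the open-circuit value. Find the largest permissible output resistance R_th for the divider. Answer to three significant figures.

R_th ≤ 8.71 kΩ

Loading drop = R_th/(R_th + R_L) ≤ 0.0960, so R_th ≤ R_L · ε/(1−ε) = 82.0 kΩ × 0.0960/0.9040 = 8.71 kΩ.
(Any R1, R2 with R2/(R1+R2) = 0.744 and R1‖R2 ≤ 8.71 kΩ will meet the spec.)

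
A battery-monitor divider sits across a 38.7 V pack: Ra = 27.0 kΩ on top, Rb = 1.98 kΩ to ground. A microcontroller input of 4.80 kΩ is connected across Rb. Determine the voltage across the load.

The load sits in parallel with Rb: Rb‖R_L = (1.98 × 4.80) / (1.98 + 4.80) = 1.402 kΩ.
V_out = 38.7 × 1.402 / (27.0 + 1.402) = 38.7 × 1.402/28.40 = 1.91 V.

V_out ≈ 1.91 V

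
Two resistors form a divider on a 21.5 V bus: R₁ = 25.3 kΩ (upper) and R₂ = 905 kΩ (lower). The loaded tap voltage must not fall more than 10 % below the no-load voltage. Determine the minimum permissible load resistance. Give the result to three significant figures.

Output resistance R_th = R₁‖R₂ = (25.3 × 905)/930.3 = 24.61 kΩ.
The fractional drop is R_th/(R_th + R_L); requiring this ≤ 0.100 gives R_L ≥ R_th(1/0.100 − 1) = 24.61 × 9.000 = 222 kΩ.

R_L(min) ≈ 222 kΩ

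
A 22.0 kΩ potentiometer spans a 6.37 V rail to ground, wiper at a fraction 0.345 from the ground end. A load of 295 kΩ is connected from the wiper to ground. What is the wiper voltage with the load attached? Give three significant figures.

The wiper splits the pot into (1−α)R = 14.41 kΩ above and αR = 7.590 kΩ below.
Lower section ‖ load = 7.400 kΩ.
V_wiper = 6.37 × 7.400/(14.41 + 7.400) = 2.16 V.

V ≈ 2.16 V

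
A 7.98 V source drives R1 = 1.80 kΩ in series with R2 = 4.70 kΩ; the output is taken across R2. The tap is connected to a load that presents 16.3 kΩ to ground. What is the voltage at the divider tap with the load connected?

The load sits in parallel with R2: R2‖R_L = (4.70 × 16.3) / (4.70 + 16.3) = 3.648 kΩ.
V_out = 7.98 × 3.648 / (1.80 + 3.648) = 7.98 × 3.648/5.448 = 5.34 V.
(Unloaded it would have been 5.77 V.)

V_out ≈ 5.34 V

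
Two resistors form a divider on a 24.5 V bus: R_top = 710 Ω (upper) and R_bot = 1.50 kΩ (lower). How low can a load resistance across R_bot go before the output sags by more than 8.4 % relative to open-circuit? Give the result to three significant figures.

R_L(min) ≈ 5.26 kΩ

Output resistance R_th = R_top‖R_bot = (710 × 1500)/2210 = 481.9 Ω.
The fractional drop is R_th/(R_th + R_L); requiring this ≤ 0.0840 gives R_L ≥ R_th(1/0.0840 − 1) = 481.9 × 10.90 = 5.26 kΩ.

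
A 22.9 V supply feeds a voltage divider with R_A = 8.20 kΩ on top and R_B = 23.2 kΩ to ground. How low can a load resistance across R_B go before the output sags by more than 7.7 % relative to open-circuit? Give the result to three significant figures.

Output resistance R_th = R_A‖R_B = (8.20 × 23.2)/31.40 = 6.059 kΩ.
The fractional drop is R_th/(R_th + R_L); requiring this ≤ 0.0770 gives R_L ≥ R_th(1/0.0770 − 1) = 6.059 × 11.99 = 72.6 kΩ.

R_L(min) ≈ 72.6 kΩ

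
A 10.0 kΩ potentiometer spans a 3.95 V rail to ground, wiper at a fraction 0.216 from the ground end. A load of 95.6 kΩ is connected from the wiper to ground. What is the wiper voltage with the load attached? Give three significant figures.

V ≈ 0.838 V

The wiper splits the pot into (1−α)R = 7.840 kΩ above and αR = 2.160 kΩ below.
Lower section ‖ load = 2.112 kΩ.
V_wiper = 3.95 × 2.112/(7.840 + 2.112) = 0.838 V.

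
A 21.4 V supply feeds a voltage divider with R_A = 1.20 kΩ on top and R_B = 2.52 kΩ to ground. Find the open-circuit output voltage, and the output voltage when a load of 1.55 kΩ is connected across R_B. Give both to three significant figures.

Open-circuit: V = 21.4 × 2.52/(1.20 + 2.52) = 14.5 V.
With the load, R_B becomes R_B‖R_L = 0.9597 kΩ, so V = 21.4 × 0.9597/2.160 = 9.51 V.

Unloaded: 14.5 V; loaded: 9.51 V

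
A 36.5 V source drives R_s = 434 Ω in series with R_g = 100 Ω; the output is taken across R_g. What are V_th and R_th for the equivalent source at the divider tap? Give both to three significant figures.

V_th is the open-circuit tap voltage: 36.5 × 100/(434 + 100) = 6.84 V.
With the supply zeroed, R_s and R_g appear in parallel from the tap: R_th = R_s‖R_g = (434 × 100)/534.0 = 81.3 Ω.

V_th = 6.84 V, R_th = 81.3 Ω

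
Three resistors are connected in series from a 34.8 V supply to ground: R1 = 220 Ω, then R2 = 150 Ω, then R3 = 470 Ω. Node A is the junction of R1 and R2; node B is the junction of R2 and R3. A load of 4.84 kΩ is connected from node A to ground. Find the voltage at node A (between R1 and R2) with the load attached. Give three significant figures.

Below node A the series string R2+R3 = 620.0 Ω sits in parallel with the 4840 Ω load: 549.6 Ω.
V_A = 34.8 × 549.6/(220 + 549.6) = 24.9 V.

V ≈ 24.9 V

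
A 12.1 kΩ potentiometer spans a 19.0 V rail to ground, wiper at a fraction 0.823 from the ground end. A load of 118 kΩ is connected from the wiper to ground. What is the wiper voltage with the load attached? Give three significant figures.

The wiper splits the pot into (1−α)R = 2.142 kΩ above and αR = 9.958 kΩ below.
Lower section ‖ load = 9.183 kΩ.
V_wiper = 19.0 × 9.183/(2.142 + 9.183) = 15.4 V.

V ≈ 15.4 V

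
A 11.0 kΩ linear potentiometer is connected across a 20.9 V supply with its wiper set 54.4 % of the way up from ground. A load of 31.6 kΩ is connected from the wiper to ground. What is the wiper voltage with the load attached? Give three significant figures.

The wiper splits the pot into (1−α)R = 5.016 kΩ above and αR = 5.984 kΩ below.
Lower section ‖ load = 5.031 kΩ.
V_wiper = 20.9 × 5.031/(5.016 + 5.031) = 10.5 V.

V ≈ 10.5 V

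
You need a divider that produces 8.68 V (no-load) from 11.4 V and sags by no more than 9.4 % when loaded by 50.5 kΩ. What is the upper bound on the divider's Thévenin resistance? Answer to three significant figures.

R_th ≤ 5.24 kΩ

Loading drop = R_th/(R_th + R_L) ≤ 0.0940, so R_th ≤ R_L · ε/(1−ε) = 50.5 kΩ × 0.0940/0.9060 = 5.24 kΩ.
(Any R1, R2 with R2/(R1+R2) = 0.761 and R1‖R2 ≤ 5.24 kΩ will meet the spec.)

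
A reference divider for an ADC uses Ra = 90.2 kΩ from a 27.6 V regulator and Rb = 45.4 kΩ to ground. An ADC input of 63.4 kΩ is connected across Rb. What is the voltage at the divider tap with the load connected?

The load sits in parallel with Rb: Rb‖R_L = (45.4 × 63.4) / (45.4 + 63.4) = 26.46 kΩ.
V_out = 27.6 × 26.46 / (90.2 + 26.46) = 27.6 × 26.46/116.7 = 6.26 V.

V_out ≈ 6.26 V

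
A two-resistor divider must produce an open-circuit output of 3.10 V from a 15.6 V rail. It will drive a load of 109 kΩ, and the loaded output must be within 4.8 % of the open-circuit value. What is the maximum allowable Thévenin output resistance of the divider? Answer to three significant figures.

R_th ≤ 5.50 kΩ

Loading drop = R_th/(R_th + R_L) ≤ 0.0480, so R_th ≤ R_L · ε/(1−ε) = 109 kΩ × 0.0480/0.9520 = 5.50 kΩ.
(Any R1, R2 with R2/(R1+R2) = 0.199 and R1‖R2 ≤ 5.50 kΩ will meet the spec.)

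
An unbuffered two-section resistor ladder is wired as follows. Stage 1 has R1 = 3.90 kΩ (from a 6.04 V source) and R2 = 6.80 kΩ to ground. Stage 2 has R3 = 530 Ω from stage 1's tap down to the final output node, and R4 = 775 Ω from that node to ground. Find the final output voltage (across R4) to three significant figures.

V_out ≈ 0.786 V

Stage 2 presents R3+R4 = 1305 Ω as a load on stage 1's tap.
Stage 1's lower leg becomes R2‖(R3+R4) = 1095 Ω, so V_mid = 6.04 × 1095/4995 = 1.324 V.
Stage 2 is itself unloaded: V_out = V_mid × R4/(R3+R4) = 1.324 × 775/1305 = 0.786 V.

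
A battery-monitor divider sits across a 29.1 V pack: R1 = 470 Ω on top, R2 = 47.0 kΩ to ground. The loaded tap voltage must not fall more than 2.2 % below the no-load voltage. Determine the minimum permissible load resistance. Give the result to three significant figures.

R_L(min) ≈ 20.7 kΩ

Output resistance R_th = R1‖R2 = (470 × 47000)/47470 = 465.3 Ω.
The fractional drop is R_th/(R_th + R_L); requiring this ≤ 0.0220 gives R_L ≥ R_th(1/0.0220 − 1) = 465.3 × 44.45 = 20.7 kΩ.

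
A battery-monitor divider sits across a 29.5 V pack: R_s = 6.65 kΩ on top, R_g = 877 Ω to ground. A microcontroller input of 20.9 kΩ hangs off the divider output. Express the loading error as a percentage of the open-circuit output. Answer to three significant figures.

3.57 %

The divider's output (Thévenin) resistance is R_s‖R_g = 774.8 Ω.
Fractional drop under load = R_th/(R_th + R_L) = 774.8 / (774.8 + 20900) = 0.03575.
So the output falls by 3.57 %.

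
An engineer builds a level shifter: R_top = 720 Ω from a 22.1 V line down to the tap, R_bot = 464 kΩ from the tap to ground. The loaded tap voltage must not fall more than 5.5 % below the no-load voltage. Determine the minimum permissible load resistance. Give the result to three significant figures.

Output resistance R_th = R_top‖R_bot = (720 × 464000)/464700 = 718.9 Ω.
The fractional drop is R_th/(R_th + R_L); requiring this ≤ 0.0550 gives R_L ≥ R_th(1/0.0550 − 1) = 718.9 × 17.18 = 12.4 kΩ.

R_L(min) ≈ 12.4 kΩ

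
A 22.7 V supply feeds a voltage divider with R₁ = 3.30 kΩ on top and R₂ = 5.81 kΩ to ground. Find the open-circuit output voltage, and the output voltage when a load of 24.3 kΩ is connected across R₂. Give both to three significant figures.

Unloaded: 14.5 V; loaded: 13.3 V

Open-circuit: V = 22.7 × 5.81/(3.30 + 5.81) = 14.5 V.
With the load, R₂ becomes R₂‖R_L = 4.689 kΩ, so V = 22.7 × 4.689/7.989 = 13.3 V.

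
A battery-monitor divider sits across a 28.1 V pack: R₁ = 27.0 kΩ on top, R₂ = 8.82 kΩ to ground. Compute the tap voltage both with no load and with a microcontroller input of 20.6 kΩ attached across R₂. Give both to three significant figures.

Unloaded: 6.92 V; loaded: 5.23 V

Open-circuit: V = 28.1 × 8.82/(27.0 + 8.82) = 6.92 V.
With the load, R₂ becomes R₂‖R_L = 6.176 kΩ, so V = 28.1 × 6.176/33.18 = 5.23 V.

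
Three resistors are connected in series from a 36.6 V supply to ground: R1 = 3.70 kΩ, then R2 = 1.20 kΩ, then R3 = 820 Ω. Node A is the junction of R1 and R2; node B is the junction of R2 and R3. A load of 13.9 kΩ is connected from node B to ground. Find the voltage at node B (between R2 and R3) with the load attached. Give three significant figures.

At node B, R3 is in parallel with the load: R3‖R_L = 774.3 Ω.
Below node A the resistance is R2 + (R3‖R_L) = 1974 Ω, so V_A = 36.6 × 1974/5674 = 12.73 V.
Then V_B = V_A × (R3‖R_L)/(R2 + R3‖R_L) = 12.73 × 774.3/1974 = 4.99 V.

V ≈ 4.99 V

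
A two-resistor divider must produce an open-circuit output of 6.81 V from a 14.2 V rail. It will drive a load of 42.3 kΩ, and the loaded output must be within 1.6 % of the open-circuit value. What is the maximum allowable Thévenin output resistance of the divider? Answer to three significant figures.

Loading drop = R_th/(R_th + R_L) ≤ 0.0160, so R_th ≤ R_L · ε/(1−ε) = 42.3 kΩ × 0.0160/0.9840 = 688 Ω.

R_th ≤ 688 Ω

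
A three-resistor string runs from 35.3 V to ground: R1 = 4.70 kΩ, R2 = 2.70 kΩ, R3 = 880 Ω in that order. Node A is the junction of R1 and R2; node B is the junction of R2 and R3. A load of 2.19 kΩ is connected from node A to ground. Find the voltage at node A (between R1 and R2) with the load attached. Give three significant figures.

V ≈ 7.92 V

Below node A the series string R2+R3 = 3580 Ω sits in parallel with the 2190 Ω load: 1359 Ω.
V_A = 35.3 × 1359/(4700 + 1359) = 7.92 V.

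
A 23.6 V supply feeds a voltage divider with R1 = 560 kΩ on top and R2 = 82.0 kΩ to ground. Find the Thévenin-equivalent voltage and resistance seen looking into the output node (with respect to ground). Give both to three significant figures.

V_th = 3.01 V, R_th = 71.5 kΩ

V_th is the open-circuit tap voltage: 23.6 × 82.0/(560 + 82.0) = 3.01 V.
With the supply zeroed, R1 and R2 appear in parallel from the tap: R_th = R1‖R2 = (560 × 82.0)/642.0 = 71.5 kΩ.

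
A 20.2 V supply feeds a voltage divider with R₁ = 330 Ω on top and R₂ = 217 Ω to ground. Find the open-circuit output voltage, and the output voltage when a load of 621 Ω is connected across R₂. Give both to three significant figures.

Open-circuit: V = 20.2 × 217/(330 + 217) = 8.01 V.
With the load, R₂ becomes R₂‖R_L = 160.8 Ω, so V = 20.2 × 160.8/490.8 = 6.62 V.

Unloaded: 8.01 V; loaded: 6.62 V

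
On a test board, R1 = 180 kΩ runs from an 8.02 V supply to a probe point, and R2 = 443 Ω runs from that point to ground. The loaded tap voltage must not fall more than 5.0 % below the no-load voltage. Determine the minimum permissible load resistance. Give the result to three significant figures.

R_L(min) ≈ 8.40 kΩ

Output resistance R_th = R1‖R2 = (180000 × 443)/180400 = 441.9 Ω.
The fractional drop is R_th/(R_th + R_L); requiring this ≤ 0.0500 gives R_L ≥ R_th(1/0.0500 − 1) = 441.9 × 19.00 = 8.40 kΩ.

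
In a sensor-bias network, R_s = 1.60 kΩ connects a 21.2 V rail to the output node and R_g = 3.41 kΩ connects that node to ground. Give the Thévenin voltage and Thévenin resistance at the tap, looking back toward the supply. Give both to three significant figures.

V_th = 14.4 V, R_th = 1.09 kΩ

V_th is the open-circuit tap voltage: 21.2 × 3.41/(1.60 + 3.41) = 14.4 V.
With the supply zeroed, R_s and R_g appear in parallel from the tap: R_th = R_s‖R_g = (1.60 × 3.41)/5.010 = 1.09 kΩ.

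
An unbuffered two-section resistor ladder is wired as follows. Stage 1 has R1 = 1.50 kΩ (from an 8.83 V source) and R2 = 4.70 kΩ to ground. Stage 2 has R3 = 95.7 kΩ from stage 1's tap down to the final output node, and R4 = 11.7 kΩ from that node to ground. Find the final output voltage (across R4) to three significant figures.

V_out ≈ 0.722 V

Stage 2 presents R3+R4 = 107.4 kΩ as a load on stage 1's tap.
Stage 1's lower leg becomes R2‖(R3+R4) = 4.503 kΩ, so V_mid = 8.83 × 4.503/6.003 = 6.624 V.
Stage 2 is itself unloaded: V_out = V_mid × R4/(R3+R4) = 6.624 × 11.7/107.4 = 0.722 V.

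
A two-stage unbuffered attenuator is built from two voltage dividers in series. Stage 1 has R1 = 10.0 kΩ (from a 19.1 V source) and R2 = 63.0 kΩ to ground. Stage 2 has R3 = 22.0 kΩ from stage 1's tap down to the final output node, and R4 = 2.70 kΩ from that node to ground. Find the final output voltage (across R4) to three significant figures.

Stage 2 presents R3+R4 = 24.70 kΩ as a load on stage 1's tap.
Stage 1's lower leg becomes R2‖(R3+R4) = 17.74 kΩ, so V_mid = 19.1 × 17.74/27.74 = 12.22 V.
Stage 2 is itself unloaded: V_out = V_mid × R4/(R3+R4) = 12.22 × 2.70/24.70 = 1.34 V.

V_out ≈ 1.34 V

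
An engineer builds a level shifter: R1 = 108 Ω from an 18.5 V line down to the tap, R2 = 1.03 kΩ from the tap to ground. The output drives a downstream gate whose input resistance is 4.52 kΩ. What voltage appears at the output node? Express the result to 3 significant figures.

The load sits in parallel with R2: R2‖R_L = (1030 × 4520) / (1030 + 4520) = 838.8 Ω.
V_out = 18.5 × 838.8 / (108 + 838.8) = 18.5 × 838.8/946.8 = 16.4 V.
(Unloaded it would have been 16.7 V.)

V_out ≈ 16.4 V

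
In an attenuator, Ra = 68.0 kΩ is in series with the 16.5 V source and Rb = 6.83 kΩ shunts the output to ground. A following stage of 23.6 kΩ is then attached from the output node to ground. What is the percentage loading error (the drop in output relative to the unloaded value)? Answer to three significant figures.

20.8 %

The divider's output (Thévenin) resistance is Ra‖Rb = 6.207 kΩ.
Fractional drop under load = R_th/(R_th + R_L) = 6.207 / (6.207 + 23.6) = 0.2082.
So the output falls by 20.8 %.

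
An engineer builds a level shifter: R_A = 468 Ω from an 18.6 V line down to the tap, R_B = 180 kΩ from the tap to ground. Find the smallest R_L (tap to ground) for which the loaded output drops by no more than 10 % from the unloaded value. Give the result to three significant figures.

R_L(min) ≈ 4.20 kΩ

Output resistance R_th = R_A‖R_B = (468 × 180000)/180500 = 466.8 Ω.
The fractional drop is R_th/(R_th + R_L); requiring this ≤ 0.100 gives R_L ≥ R_th(1/0.100 − 1) = 466.8 × 9.000 = 4.20 kΩ.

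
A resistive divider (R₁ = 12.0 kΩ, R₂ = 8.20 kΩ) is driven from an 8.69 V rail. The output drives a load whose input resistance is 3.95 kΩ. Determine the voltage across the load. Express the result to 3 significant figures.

The load sits in parallel with R₂: R₂‖R_L = (8.20 × 3.95) / (8.20 + 3.95) = 2.666 kΩ.
V_out = 8.69 × 2.666 / (12.0 + 2.666) = 8.69 × 2.666/14.67 = 1.58 V.
(Unloaded it would have been 3.53 V.)

V_out ≈ 1.58 V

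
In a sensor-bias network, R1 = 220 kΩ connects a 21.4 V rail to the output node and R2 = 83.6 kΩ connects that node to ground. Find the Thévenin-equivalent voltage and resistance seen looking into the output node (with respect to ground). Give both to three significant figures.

V_th = 5.89 V, R_th = 60.6 kΩ

V_th is the open-circuit tap voltage: 21.4 × 83.6/(220 + 83.6) = 5.89 V.
With the supply zeroed, R1 and R2 appear in parallel from the tap: R_th = R1‖R2 = (220 × 83.6)/303.6 = 60.6 kΩ.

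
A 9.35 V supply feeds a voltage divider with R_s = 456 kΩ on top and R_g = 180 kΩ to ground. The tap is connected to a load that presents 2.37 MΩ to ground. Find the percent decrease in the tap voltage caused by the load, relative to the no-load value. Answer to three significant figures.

5.16 %

The divider's output (Thévenin) resistance is R_s‖R_g = 129.1 kΩ.
Fractional drop under load = R_th/(R_th + R_L) = 129.1 / (129.1 + 2370) = 0.05164.
So the output falls by 5.16 %.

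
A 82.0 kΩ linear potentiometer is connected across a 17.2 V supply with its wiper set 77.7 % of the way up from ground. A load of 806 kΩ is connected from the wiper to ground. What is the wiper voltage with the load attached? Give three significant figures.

V ≈ 13.1 V

The wiper splits the pot into (1−α)R = 18.29 kΩ above and αR = 63.71 kΩ below.
Lower section ‖ load = 59.05 kΩ.
V_wiper = 17.2 × 59.05/(18.29 + 59.05) = 13.1 V.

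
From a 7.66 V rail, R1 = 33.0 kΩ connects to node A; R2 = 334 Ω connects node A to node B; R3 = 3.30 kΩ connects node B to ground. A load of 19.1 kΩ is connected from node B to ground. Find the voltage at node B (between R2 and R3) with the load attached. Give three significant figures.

V ≈ 0.596 V

At node B, R3 is in parallel with the load: R3‖R_L = 2814 Ω.
Below node A the resistance is R2 + (R3‖R_L) = 3148 Ω, so V_A = 7.66 × 3148/36150 = 0.6671 V.
Then V_B = V_A × (R3‖R_L)/(R2 + R3‖R_L) = 0.6671 × 2814/3148 = 0.596 V.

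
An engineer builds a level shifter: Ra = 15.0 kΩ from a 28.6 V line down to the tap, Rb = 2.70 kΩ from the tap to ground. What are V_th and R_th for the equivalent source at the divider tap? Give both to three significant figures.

V_th is the open-circuit tap voltage: 28.6 × 2.70/(15.0 + 2.70) = 4.36 V.
With the supply zeroed, Ra and Rb appear in parallel from the tap: R_th = Ra‖Rb = (15.0 × 2.70)/17.70 = 2.29 kΩ.

V_th = 4.36 V, R_th = 2.29 kΩ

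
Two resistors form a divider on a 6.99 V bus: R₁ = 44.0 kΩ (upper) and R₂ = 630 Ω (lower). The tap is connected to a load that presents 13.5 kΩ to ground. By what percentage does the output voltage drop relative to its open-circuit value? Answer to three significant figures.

4.40 %

The divider's output (Thévenin) resistance is R₁‖R₂ = 621.1 Ω.
Fractional drop under load = R_th/(R_th + R_L) = 621.1 / (621.1 + 13500) = 0.04398.
So the output falls by 4.40 %.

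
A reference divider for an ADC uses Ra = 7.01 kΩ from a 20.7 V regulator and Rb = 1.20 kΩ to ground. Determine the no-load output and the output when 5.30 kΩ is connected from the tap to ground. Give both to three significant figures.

Open-circuit: V = 20.7 × 1.20/(7.01 + 1.20) = 3.03 V.
With the load, Rb becomes Rb‖R_L = 0.9785 kΩ, so V = 20.7 × 0.9785/7.988 = 2.54 V.

Unloaded: 3.03 V; loaded: 2.54 V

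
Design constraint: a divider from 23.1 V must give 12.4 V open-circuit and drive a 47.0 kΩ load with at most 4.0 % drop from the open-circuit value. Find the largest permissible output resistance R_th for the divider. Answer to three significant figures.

R_th ≤ 1.96 kΩ

Loading drop = R_th/(R_th + R_L) ≤ 0.0400, so R_th ≤ R_L · ε/(1−ε) = 47.0 kΩ × 0.0400/0.9600 = 1.96 kΩ.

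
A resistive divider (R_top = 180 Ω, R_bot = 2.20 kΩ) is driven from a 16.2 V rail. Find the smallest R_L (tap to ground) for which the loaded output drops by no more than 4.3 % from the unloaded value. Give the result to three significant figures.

R_L(min) ≈ 3.70 kΩ

Output resistance R_th = R_top‖R_bot = (180 × 2200)/2380 = 166.4 Ω.
The fractional drop is R_th/(R_th + R_L); requiring this ≤ 0.0430 gives R_L ≥ R_th(1/0.0430 − 1) = 166.4 × 22.26 = 3.70 kΩ.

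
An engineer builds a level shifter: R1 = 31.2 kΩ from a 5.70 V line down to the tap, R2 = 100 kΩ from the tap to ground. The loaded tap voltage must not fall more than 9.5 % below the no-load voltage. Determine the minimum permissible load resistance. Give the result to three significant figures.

R_L(min) ≈ 227 kΩ

Output resistance R_th = R1‖R2 = (31.2 × 100)/131.2 = 23.78 kΩ.
The fractional drop is R_th/(R_th + R_L); requiring this ≤ 0.0950 gives R_L ≥ R_th(1/0.0950 − 1) = 23.78 × 9.526 = 227 kΩ.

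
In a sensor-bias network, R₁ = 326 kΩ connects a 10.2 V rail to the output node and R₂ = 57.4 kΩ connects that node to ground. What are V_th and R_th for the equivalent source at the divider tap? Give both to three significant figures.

V_th = 1.53 V, R_th = 48.8 kΩ

V_th is the open-circuit tap voltage: 10.2 × 57.4/(326 + 57.4) = 1.53 V.
With the supply zeroed, R₁ and R₂ appear in parallel from the tap: R_th = R₁‖R₂ = (326 × 57.4)/383.4 = 48.8 kΩ.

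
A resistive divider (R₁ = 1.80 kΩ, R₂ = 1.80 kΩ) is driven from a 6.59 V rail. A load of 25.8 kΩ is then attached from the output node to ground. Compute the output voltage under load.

V_out ≈ 3.18 V

The load sits in parallel with R₂: R₂‖R_L = (1.80 × 25.8) / (1.80 + 25.8) = 1.683 kΩ.
V_out = 6.59 × 1.683 / (1.80 + 1.683) = 6.59 × 1.683/3.483 = 3.18 V.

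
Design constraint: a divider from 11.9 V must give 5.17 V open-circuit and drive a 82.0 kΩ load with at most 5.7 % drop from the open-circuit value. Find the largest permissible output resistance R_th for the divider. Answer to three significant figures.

Loading drop = R_th/(R_th + R_L) ≤ 0.0570, so R_th ≤ R_L · ε/(1−ε) = 82.0 kΩ × 0.0570/0.9430 = 4.96 kΩ.

R_th ≤ 4.96 kΩ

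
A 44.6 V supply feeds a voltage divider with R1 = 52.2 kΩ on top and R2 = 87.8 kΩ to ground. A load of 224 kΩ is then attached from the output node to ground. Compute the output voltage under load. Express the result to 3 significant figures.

The load sits in parallel with R2: R2‖R_L = (87.8 × 224) / (87.8 + 224) = 63.08 kΩ.
V_out = 44.6 × 63.08 / (52.2 + 63.08) = 44.6 × 63.08/115.3 = 24.4 V.

V_out ≈ 24.4 V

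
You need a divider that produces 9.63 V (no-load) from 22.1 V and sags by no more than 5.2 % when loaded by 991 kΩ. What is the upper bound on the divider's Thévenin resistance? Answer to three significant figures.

Loading drop = R_th/(R_th + R_L) ≤ 0.0520, so R_th ≤ R_L · ε/(1−ε) = 991 kΩ × 0.0520/0.9480 = 54.4 kΩ.

R_th ≤ 54.4 kΩ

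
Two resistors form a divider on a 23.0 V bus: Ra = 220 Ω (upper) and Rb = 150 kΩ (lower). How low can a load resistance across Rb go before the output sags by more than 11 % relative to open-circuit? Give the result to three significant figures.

Output resistance R_th = Ra‖Rb = (220 × 150000)/150200 = 219.7 Ω.
The fractional drop is R_th/(R_th + R_L); requiring this ≤ 0.110 gives R_L ≥ R_th(1/0.110 − 1) = 219.7 × 8.091 = 1.78 kΩ.

R_L(min) ≈ 1.78 kΩ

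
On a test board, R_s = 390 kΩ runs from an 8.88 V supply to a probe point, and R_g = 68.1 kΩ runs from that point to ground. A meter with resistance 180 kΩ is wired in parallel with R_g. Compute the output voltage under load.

V_out ≈ 0.998 V

The load sits in parallel with R_g: R_g‖R_L = (68.1 × 180) / (68.1 + 180) = 49.41 kΩ.
V_out = 8.88 × 49.41 / (390 + 49.41) = 8.88 × 49.41/439.4 = 0.998 V.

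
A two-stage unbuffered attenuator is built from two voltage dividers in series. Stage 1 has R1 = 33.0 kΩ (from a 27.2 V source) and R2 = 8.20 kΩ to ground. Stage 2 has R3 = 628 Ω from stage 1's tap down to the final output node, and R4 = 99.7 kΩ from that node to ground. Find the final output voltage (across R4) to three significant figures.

Stage 2 presents R3+R4 = 100300 Ω as a load on stage 1's tap.
Stage 1's lower leg becomes R2‖(R3+R4) = 7580 Ω, so V_mid = 27.2 × 7580/40580 = 5.081 V.
Stage 2 is itself unloaded: V_out = V_mid × R4/(R3+R4) = 5.081 × 99700/100300 = 5.05 V.

V_out ≈ 5.05 V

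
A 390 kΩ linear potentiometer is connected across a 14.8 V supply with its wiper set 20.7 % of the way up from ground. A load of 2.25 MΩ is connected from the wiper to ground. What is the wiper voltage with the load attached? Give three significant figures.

The wiper splits the pot into (1−α)R = 309.3 kΩ above and αR = 80.73 kΩ below.
Lower section ‖ load = 77.93 kΩ.
V_wiper = 14.8 × 77.93/(309.3 + 77.93) = 2.98 V.

V ≈ 2.98 V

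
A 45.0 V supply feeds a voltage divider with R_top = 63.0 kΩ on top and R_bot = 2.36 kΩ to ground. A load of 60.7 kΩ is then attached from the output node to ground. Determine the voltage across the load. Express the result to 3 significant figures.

The load sits in parallel with R_bot: R_bot‖R_L = (2.36 × 60.7) / (2.36 + 60.7) = 2.272 kΩ.
V_out = 45.0 × 2.272 / (63.0 + 2.272) = 45.0 × 2.272/65.27 = 1.57 V.

V_out ≈ 1.57 V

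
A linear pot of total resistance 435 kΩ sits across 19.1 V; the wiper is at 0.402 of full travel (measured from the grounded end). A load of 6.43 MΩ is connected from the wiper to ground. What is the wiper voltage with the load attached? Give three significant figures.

V ≈ 7.56 V

The wiper splits the pot into (1−α)R = 260.1 kΩ above and αR = 174.9 kΩ below.
Lower section ‖ load = 170.2 kΩ.
V_wiper = 19.1 × 170.2/(260.1 + 170.2) = 7.56 V.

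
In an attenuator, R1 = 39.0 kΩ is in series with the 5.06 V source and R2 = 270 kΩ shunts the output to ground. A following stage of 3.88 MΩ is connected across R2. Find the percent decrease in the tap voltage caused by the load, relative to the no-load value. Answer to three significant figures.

0.871 %

The divider's output (Thévenin) resistance is R1‖R2 = 34.08 kΩ.
Fractional drop under load = R_th/(R_th + R_L) = 34.08 / (34.08 + 3880) = 0.008706.
So the output falls by 0.871 %.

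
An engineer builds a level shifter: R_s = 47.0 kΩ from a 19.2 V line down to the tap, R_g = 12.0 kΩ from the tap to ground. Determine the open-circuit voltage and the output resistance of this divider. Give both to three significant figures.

V_th is the open-circuit tap voltage: 19.2 × 12.0/(47.0 + 12.0) = 3.91 V.
With the supply zeroed, R_s and R_g appear in parallel from the tap: R_th = R_s‖R_g = (47.0 × 12.0)/59.00 = 9.56 kΩ.

V_th = 3.91 V, R_th = 9.56 kΩ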